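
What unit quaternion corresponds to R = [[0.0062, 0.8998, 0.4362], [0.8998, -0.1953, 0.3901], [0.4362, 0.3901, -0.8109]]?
0.7093i + 0.6343j + 0.3075k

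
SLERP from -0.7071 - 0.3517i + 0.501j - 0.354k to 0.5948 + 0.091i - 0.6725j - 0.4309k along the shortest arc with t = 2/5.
-0.7283 - 0.2706i + 0.6284j - 0.0386k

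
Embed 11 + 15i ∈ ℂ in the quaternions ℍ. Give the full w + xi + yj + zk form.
11 + 15i + 0j + 0k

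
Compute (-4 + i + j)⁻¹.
-0.2222 - 0.0556i - 0.0556j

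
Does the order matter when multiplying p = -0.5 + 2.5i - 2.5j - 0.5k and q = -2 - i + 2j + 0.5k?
Yes: pq = 8.75 - 4.75i + 3.25j + 3.25k ≠ 8.75 - 4.25i + 4.75j - 1.75k = qp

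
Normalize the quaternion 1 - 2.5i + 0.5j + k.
0.343 - 0.8575i + 0.1715j + 0.343k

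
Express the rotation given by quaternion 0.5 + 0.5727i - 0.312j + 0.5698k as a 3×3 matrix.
[[0.156, -0.9272, 0.3406], [0.2124, -0.3053, -0.9283], [0.9646, 0.2171, 0.1493]]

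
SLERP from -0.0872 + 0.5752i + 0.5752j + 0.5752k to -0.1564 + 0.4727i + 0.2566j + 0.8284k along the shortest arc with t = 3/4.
-0.1413 + 0.5074i + 0.3431j + 0.7778k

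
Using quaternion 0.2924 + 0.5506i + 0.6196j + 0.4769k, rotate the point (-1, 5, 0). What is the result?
(2.24, -1.267, 4.402)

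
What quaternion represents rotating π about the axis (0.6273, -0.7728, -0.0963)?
0.6273i - 0.7728j - 0.0963k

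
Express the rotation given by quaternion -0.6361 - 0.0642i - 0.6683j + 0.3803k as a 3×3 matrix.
[[-0.1825, 0.5696, 0.8014], [-0.398, 0.7025, -0.59], [-0.899, -0.4266, 0.0985]]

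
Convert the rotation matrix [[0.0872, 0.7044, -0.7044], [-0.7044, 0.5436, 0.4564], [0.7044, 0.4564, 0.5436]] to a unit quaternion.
0.7373 - 0.4777j - 0.4777k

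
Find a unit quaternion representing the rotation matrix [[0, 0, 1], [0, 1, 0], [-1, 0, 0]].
0.7071 + 0.7071j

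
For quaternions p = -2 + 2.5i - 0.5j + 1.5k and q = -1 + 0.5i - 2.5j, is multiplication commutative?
No: pq = -0.5 + 0.25i + 6.25j - 7.5k ≠ -0.5 - 7.25i + 4.75j + 4.5k = qp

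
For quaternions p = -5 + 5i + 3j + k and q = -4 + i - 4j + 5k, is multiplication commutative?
No: pq = 22 - 6i - 16j - 52k ≠ 22 - 44i + 32j - 6k = qp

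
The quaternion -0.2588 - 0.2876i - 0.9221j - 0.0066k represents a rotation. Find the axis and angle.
axis = (-0.2977, -0.9546, -0.0068), θ = 7π/6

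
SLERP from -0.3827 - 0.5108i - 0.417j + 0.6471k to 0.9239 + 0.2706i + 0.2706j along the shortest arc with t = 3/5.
-0.7823 - 0.4095i - 0.367j + 0.2927k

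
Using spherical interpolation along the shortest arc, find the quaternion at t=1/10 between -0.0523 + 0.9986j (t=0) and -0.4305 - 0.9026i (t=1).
-0.1179 - 0.1392i + 0.9832j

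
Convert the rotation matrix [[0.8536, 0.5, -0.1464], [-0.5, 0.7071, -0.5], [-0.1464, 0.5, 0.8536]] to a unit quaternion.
0.9239 + 0.2706i - 0.2706k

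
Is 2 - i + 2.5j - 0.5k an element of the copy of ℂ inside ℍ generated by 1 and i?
No. The quaternion 2 - i + 2.5j - 0.5k has j-coefficient y = 2.5 and k-coefficient z = -0.5, not both zero, so it does not lie in the complex subalgebra spanned by 1 and i.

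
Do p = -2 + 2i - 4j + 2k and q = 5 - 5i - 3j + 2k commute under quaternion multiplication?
No: pq = -16 + 18i - 28j - 20k ≠ -16 + 22i + 32k = qp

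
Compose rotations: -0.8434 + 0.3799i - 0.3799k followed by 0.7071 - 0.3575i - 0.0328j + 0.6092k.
-0.2291 + 0.5826i + 0.1233j - 0.77k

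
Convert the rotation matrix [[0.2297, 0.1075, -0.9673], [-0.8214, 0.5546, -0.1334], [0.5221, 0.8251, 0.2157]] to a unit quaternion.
0.7071 + 0.3389i - 0.5266j - 0.3284k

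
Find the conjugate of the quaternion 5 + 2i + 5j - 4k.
5 - 2i - 5j + 4k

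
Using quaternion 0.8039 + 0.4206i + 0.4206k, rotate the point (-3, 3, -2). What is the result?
(-4.675, 0.201, -0.325)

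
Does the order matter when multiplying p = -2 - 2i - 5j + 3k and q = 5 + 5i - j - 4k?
Yes: pq = 7 + 3i - 16j + 50k ≠ 7 - 43i - 30j - 4k = qp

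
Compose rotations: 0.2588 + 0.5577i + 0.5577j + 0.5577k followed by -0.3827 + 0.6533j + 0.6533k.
-0.8277 - 0.2134i + 0.32j - 0.4087k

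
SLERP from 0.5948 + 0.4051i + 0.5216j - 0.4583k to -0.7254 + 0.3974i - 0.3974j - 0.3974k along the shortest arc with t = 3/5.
0.8275 - 0.0809i + 0.553j + 0.0538k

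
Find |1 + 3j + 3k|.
√19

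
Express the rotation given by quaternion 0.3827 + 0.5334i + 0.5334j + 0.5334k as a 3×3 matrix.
[[-0.1381, 0.1608, 0.9773], [0.9773, -0.1381, 0.1608], [0.1608, 0.9773, -0.1381]]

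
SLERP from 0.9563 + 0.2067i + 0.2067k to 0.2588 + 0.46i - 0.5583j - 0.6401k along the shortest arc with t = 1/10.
0.9555 + 0.2625i - 0.0774j + 0.1101k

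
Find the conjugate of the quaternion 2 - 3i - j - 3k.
2 + 3i + j + 3k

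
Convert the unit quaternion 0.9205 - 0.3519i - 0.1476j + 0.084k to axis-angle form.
axis = (-0.9006, -0.3777, 0.215), θ = 46°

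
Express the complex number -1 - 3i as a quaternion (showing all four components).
-1 - 3i + 0j + 0k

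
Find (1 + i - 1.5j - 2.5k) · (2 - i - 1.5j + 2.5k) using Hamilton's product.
7 - 6.5i - 4.5j - 5.5k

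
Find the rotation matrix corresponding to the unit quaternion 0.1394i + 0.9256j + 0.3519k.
[[-0.9611, 0.2581, 0.0981], [0.2581, 0.7135, 0.6514], [0.0981, 0.6514, -0.7523]]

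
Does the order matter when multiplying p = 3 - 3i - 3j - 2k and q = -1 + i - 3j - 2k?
Yes: pq = -13 + 6i - 14j + 8k ≠ -13 + 6i + 2j - 16k = qp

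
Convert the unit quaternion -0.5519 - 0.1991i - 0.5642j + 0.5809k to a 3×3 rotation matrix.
[[-0.3115, 0.8659, 0.3914], [-0.4165, 0.2458, -0.8753], [-0.8541, -0.4357, 0.2841]]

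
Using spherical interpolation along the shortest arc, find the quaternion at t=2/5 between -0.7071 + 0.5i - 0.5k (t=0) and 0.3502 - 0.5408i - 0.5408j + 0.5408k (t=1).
-0.5941 + 0.545i + 0.2303j - 0.545k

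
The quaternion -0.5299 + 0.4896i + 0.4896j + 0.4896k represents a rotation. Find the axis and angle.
axis = (√3/3, √3/3, √3/3), θ = 244°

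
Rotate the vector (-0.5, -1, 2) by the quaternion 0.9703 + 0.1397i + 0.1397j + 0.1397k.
(0.391, -1.541, 1.65)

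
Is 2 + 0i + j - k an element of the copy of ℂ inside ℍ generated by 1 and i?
No. The quaternion 2 + j - k has j-coefficient y = 1 and k-coefficient z = -1, not both zero, so it does not lie in the complex subalgebra spanned by 1 and i.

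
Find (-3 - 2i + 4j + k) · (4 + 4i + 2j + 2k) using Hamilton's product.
-14 - 14i + 18j - 22k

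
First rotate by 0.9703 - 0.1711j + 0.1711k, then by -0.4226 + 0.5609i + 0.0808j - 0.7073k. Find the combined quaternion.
-0.2752 + 0.437i + 0.0547j - 0.8546k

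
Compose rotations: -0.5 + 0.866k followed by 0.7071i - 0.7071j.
-0.9659i - 0.2588j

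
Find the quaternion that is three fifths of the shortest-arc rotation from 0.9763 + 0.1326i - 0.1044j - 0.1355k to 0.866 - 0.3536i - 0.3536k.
0.946 - 0.1641i - 0.0437j - 0.2762k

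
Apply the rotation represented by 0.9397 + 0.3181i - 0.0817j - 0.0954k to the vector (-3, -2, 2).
(-3.588, -2.03, 0.063)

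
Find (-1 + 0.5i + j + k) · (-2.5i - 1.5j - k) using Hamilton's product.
3.75 + 3i - 0.5j + 2.75k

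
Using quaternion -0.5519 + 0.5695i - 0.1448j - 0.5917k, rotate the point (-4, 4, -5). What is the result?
(-1.733, -7.348, -0.041)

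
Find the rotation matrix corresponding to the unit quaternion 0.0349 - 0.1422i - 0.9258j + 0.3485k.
[[-0.9571, 0.239, -0.1637], [0.2876, 0.7167, -0.6354], [-0.0345, -0.6552, -0.7547]]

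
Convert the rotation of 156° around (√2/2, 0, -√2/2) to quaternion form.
0.2079 + 0.6917i - 0.6917k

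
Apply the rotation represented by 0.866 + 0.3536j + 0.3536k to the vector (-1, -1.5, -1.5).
(-0.5, -2.112, -0.888)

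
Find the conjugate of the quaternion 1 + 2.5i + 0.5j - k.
1 - 2.5i - 0.5j + k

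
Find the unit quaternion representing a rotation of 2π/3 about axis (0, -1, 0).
0.5 - 0.866j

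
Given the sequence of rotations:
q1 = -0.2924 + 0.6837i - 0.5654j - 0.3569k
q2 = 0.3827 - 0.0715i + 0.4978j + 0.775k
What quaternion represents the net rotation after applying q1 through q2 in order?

q2 · q1 = 0.495 + 0.5431i + 0.1424j - 0.6631k
0.495 + 0.5431i + 0.1424j - 0.6631k


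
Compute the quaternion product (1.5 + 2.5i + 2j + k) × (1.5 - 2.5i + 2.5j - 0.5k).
4 - 3.5i + 5.5j + 12k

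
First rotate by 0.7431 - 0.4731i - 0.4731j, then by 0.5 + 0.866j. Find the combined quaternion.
0.7813 - 0.2366i + 0.407j + 0.4097k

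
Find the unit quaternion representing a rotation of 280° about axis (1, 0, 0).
-0.766 + 0.6428i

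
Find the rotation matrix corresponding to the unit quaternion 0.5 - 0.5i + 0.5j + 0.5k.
[[0, -1, 0], [0, 0, 1], [-1, 0, 0]]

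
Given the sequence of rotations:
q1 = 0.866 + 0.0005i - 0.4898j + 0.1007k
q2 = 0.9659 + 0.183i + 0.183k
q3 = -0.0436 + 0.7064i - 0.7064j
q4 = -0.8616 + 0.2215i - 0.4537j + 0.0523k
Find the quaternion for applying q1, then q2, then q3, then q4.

q2 · q1 = 0.8179 + 0.2486i - 0.4914j + 0.1661k
q3 · q2 · q1 = -0.5584 + 0.4496i - 0.6737j - 0.1788k
q4 · q3 · q2 · q1 = 0.0852 - 0.3947i + 0.8969j + 0.1796k
0.0852 - 0.3947i + 0.8969j + 0.1796k


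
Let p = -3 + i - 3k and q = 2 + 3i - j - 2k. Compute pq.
-15 - 10i - 4j - k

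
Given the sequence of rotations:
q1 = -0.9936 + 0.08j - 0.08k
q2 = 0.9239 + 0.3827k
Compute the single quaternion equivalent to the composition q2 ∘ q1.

q2 · q1 = -0.8874 - 0.0306i + 0.0739j - 0.4542k
-0.8874 - 0.0306i + 0.0739j - 0.4542k


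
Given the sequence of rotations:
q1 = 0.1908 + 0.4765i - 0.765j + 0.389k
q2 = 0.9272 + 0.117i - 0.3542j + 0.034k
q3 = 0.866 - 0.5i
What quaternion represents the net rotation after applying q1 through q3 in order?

q2 · q1 = -0.163 + 0.3524i - 0.8062j + 0.4464k
q3 · q2 · q1 = 0.035 + 0.3867i - 0.475j + 0.7897k
0.035 + 0.3867i - 0.475j + 0.7897k


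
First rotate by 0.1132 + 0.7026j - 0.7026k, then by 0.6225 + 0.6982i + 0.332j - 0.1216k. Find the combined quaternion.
-0.2482 - 0.0688i + 0.9655j + 0.0394k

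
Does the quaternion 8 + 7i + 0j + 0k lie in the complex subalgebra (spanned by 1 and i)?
Yes. The quaternion 8 + 7i has j- and k-coefficients y = z = 0, so it lies in the complex subalgebra spanned by 1 and i.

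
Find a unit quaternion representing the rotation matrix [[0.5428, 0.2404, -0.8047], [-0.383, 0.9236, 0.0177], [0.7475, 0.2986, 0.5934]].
0.8746 + 0.0803i - 0.4437j - 0.1782k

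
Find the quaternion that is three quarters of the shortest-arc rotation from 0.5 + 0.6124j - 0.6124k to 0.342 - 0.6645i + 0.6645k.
-0.1278 + 0.5752i + 0.2061j - 0.7813k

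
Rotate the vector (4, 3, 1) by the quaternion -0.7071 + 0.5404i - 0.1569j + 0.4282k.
(4.329, -2.323, -1.365)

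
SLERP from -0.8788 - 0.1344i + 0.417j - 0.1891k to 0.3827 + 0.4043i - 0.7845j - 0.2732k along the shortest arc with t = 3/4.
-0.549 - 0.3576i + 0.7376j + 0.1632k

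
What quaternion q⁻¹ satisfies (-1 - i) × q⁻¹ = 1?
-0.5 + 0.5i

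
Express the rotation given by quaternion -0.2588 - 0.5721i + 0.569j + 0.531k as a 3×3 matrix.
[[-0.2114, -0.3762, -0.9021], [-0.9259, -0.2185, 0.3082], [-0.3131, 0.9004, -0.3021]]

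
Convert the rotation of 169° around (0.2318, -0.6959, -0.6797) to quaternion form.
0.0958 + 0.2307i - 0.6927j - 0.6766k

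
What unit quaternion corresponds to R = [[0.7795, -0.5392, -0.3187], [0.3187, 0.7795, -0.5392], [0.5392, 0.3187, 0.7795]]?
0.9136 + 0.2348i - 0.2348j + 0.2348k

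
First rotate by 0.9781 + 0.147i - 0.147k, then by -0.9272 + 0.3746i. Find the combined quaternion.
-0.962 + 0.2301i + 0.0551j + 0.1363k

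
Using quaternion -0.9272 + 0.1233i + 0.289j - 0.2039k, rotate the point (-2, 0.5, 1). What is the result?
(-2.239, -0.345, -0.342)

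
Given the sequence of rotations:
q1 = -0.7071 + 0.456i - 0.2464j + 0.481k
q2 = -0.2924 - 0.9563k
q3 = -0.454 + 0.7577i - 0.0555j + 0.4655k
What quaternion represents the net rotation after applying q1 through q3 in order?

q2 · q1 = 0.6667 - 0.369i - 0.364j + 0.5356k
q3 · q2 · q1 = -0.2926 + 0.8124i - 0.4493j - 0.2291k
-0.2926 + 0.8124i - 0.4493j - 0.2291k


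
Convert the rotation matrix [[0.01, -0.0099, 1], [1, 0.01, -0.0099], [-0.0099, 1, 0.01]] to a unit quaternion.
0.5074 + 0.4975i + 0.4975j + 0.4975k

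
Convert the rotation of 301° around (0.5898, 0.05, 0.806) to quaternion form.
-0.8704 + 0.2904i + 0.0246j + 0.3969k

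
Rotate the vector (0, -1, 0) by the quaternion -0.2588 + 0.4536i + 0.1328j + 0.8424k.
(-0.557, 0.831, 0.011)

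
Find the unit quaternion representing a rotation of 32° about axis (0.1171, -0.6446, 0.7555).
0.9613 + 0.0323i - 0.1777j + 0.2082k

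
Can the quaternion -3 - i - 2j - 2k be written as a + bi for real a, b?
No. The quaternion -3 - i - 2j - 2k has j-coefficient y = -2 and k-coefficient z = -2, not both zero, so it does not lie in the complex subalgebra spanned by 1 and i.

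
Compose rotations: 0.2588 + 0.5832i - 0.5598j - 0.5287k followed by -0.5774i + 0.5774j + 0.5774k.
0.9652 - 0.1315i + 0.1809j + 0.1359k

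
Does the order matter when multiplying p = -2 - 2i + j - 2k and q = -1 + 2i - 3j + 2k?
Yes: pq = 13 - 6i + 5j + 2k ≠ 13 + 2i + 5j - 6k = qp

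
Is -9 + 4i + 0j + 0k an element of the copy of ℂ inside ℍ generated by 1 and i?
Yes. The quaternion -9 + 4i has j- and k-coefficients y = z = 0, so it lies in the complex subalgebra spanned by 1 and i.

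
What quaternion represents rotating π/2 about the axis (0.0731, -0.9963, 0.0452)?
0.7071 + 0.0517i - 0.7045j + 0.032k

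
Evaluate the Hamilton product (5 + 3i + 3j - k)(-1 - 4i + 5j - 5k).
-13 - 33i + 41j + 3k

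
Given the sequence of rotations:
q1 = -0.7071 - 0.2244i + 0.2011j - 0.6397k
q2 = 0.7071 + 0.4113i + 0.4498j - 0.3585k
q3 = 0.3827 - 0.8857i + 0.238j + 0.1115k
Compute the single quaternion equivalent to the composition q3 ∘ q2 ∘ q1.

q2 · q1 = -0.7275 - 0.6651i + 0.1677j - 0.0152k
q3 · q2 · q1 = -0.9057 + 0.3675i - 0.1966j - 0.0772k
-0.9057 + 0.3675i - 0.1966j - 0.0772k


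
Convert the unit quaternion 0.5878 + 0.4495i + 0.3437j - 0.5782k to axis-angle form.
axis = (0.5556, 0.4248, -0.7147), θ = 108°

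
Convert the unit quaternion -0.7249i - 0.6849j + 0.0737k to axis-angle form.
axis = (-0.7249, -0.6849, 0.0737), θ = π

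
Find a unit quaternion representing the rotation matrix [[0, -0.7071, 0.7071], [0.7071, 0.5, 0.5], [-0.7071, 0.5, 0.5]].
0.7071 + 0.5j + 0.5k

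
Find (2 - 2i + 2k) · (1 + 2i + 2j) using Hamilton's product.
6 - 2i + 8j - 2k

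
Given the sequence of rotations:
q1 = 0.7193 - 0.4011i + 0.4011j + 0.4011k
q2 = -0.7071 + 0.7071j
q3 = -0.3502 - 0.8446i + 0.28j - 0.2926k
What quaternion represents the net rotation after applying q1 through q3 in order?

q2 · q1 = -0.7922 + 0.5672i + 0.225j
q3 · q2 · q1 = 0.6935 + 0.5363i - 0.4666j - 0.1171k
0.6935 + 0.5363i - 0.4666j - 0.1171k


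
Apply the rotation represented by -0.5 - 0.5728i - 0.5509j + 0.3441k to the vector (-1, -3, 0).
(-3.082, -0.608, 0.364)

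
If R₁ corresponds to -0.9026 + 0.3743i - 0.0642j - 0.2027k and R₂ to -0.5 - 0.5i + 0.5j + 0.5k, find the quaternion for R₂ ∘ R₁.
0.7719 + 0.1949i - 0.3334j - 0.505k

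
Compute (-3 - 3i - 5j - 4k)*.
-3 + 3i + 5j + 4k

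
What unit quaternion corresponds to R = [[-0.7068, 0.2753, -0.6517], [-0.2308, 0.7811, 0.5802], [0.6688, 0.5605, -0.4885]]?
-0.3827 + 0.0129i + 0.8626j + 0.3306k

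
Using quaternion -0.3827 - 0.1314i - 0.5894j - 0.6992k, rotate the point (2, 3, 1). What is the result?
(-1.851, 2.067, 2.51)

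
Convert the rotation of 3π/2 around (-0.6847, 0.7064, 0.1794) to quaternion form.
-0.7071 - 0.4842i + 0.4995j + 0.1269k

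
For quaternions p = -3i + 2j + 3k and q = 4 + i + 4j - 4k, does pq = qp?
No: pq = 7 - 32i - j - 2k ≠ 7 + 8i + 17j + 26k = qp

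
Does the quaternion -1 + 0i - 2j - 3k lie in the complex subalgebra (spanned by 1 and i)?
No. The quaternion -1 - 2j - 3k has j-coefficient y = -2 and k-coefficient z = -3, not both zero, so it does not lie in the complex subalgebra spanned by 1 and i.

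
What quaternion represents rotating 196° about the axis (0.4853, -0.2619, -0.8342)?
-0.1392 + 0.4806i - 0.2594j - 0.8261k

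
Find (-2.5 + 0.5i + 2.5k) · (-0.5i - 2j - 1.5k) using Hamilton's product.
4 + 6.25i + 4.5j + 2.75k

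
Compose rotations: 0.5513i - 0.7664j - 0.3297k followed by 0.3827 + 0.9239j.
0.7081 - 0.0936i - 0.2933j - 0.6355k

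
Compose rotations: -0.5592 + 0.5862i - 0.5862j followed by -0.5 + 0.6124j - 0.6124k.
0.6386 - 0.6521i - 0.4083j - 0.0165k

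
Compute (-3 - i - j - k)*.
-3 + i + j + k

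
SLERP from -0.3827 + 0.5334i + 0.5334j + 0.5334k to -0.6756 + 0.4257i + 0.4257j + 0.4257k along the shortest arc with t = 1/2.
-0.5373 + 0.4869i + 0.4869j + 0.4869k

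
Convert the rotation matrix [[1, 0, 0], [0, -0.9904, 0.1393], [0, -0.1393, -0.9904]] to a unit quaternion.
-0.0698 + 0.9976i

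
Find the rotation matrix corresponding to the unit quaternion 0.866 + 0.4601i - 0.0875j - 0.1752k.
[[0.9233, 0.2229, -0.3128], [-0.384, 0.5152, -0.7662], [-0.0097, 0.8276, 0.5613]]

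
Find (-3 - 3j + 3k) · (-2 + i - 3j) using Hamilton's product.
-3 + 6i + 18j - 3k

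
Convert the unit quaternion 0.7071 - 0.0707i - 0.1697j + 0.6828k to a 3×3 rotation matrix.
[[0.01, -0.9416, -0.3365], [0.9896, 0.0576, -0.1318], [0.1434, -0.3317, 0.9324]]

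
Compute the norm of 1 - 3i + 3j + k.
√20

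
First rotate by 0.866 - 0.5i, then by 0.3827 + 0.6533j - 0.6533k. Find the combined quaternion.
0.3314 - 0.1913i + 0.8924j - 0.2391k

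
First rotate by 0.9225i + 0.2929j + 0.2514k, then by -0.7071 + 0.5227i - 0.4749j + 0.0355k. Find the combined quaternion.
-0.352 - 0.7821i - 0.3058j + 0.4134k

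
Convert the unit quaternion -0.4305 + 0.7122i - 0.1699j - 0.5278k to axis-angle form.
axis = (0.7891, -0.1882, -0.5848), θ = 231°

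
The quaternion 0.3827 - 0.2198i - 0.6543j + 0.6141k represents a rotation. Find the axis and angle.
axis = (-0.2379, -0.7082, 0.6647), θ = 3π/4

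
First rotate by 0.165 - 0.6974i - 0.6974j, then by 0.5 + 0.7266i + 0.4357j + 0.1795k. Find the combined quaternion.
0.8931 - 0.1036i - 0.402j - 0.1733k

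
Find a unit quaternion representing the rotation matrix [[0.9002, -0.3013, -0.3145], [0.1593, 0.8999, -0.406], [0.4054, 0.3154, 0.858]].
0.9563 + 0.1886i - 0.1882j + 0.1204k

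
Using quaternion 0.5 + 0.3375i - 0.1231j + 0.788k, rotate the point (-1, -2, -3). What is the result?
(0.788, 1.829, -3.168)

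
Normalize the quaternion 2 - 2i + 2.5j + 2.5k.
0.4417 - 0.4417i + 0.5522j + 0.5522k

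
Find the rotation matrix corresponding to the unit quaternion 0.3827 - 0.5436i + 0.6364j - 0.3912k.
[[-0.1161, -0.3925, 0.9124], [-0.9913, 0.1029, -0.0818], [-0.0618, -0.914, -0.401]]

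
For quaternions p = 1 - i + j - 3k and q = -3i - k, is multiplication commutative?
No: pq = -6 - 4i + 8j + 2k ≠ -6 - 2i - 8j - 4k = qp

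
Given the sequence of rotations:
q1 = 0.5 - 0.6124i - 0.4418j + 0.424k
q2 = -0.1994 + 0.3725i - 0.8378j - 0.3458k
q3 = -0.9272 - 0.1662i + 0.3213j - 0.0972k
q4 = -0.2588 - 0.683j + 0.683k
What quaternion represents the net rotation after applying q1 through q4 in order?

q2 · q1 = -0.0951 - 0.1996i - 0.277j - 0.9351k
q3 · q2 · q1 = 0.0531 - 0.1265i + 0.0903j + 0.9864k
q4 · q3 · q2 · q1 = -0.6258 - 0.7026i - 0.146j - 0.3054k
-0.6258 - 0.7026i - 0.146j - 0.3054k


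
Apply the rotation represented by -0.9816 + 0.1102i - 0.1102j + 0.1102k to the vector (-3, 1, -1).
(-2.903, 1.481, -0.616)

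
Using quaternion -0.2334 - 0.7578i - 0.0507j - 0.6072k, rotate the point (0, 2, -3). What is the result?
(-3.245, -0.895, 1.292)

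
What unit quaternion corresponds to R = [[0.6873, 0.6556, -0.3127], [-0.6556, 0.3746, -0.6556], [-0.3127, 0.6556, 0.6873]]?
0.829 + 0.3954i - 0.3954k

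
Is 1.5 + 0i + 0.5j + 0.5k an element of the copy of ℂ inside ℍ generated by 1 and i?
No. The quaternion 1.5 + 0.5j + 0.5k has j-coefficient y = 0.5 and k-coefficient z = 0.5, not both zero, so it does not lie in the complex subalgebra spanned by 1 and i.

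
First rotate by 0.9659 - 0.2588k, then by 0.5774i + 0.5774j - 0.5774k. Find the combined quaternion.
-0.1494 + 0.4083i + 0.7071j - 0.5577k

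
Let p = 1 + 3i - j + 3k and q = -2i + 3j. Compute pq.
9 - 11i - 3j + 7k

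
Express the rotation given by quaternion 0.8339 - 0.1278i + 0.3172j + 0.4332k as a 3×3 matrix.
[[0.4234, -0.8036, 0.4183], [0.6414, 0.592, 0.488], [-0.6398, 0.0617, 0.7661]]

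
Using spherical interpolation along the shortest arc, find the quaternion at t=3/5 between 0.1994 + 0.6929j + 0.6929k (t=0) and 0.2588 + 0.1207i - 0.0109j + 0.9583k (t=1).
0.2532 + 0.0775i + 0.2957j + 0.9178k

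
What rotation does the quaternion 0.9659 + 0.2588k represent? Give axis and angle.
axis = (0, 0, 1), θ = π/6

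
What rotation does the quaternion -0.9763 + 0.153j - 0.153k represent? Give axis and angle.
axis = (0, √2/2, -√2/2), θ = 335°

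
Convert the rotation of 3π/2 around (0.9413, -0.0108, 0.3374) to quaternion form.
-0.7071 + 0.6656i - 0.0076j + 0.2386k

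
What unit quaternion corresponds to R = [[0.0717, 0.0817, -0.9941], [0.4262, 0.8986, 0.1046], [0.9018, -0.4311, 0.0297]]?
0.7071 - 0.1894i - 0.6703j + 0.1218k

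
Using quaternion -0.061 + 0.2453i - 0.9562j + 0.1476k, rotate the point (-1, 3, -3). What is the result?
(-1.048, 3.752, 1.955)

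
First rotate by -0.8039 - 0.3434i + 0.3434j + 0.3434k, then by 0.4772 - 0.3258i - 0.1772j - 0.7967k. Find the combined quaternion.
-0.1611 + 0.3108i + 0.6918j + 0.6316k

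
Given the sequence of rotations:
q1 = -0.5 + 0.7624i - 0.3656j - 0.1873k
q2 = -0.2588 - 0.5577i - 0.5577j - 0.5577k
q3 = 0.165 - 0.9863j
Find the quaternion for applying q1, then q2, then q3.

q2 · q1 = 0.2462 - 0.0179i - 0.1562j + 0.9564k
q3 · q2 · q1 = -0.1134 - 0.9463i - 0.2686j + 0.1402k
-0.1134 - 0.9463i - 0.2686j + 0.1402k


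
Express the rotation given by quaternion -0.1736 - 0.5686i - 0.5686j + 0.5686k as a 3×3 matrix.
[[-0.2932, 0.844, -0.4492], [0.4492, -0.2932, -0.844], [-0.844, -0.4492, -0.2932]]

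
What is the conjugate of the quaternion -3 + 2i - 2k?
-3 - 2i + 2k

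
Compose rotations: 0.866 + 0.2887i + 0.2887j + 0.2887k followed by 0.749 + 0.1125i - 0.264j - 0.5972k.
0.8648 + 0.4099i - 0.2173j - 0.1922k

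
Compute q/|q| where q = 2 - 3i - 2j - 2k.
0.4364 - 0.6547i - 0.4364j - 0.4364k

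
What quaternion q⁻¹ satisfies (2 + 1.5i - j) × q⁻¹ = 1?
0.2759 - 0.2069i + 0.1379j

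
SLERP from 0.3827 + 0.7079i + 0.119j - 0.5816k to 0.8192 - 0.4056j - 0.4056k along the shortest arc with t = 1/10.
0.4563 + 0.6612i + 0.0622j - 0.5922k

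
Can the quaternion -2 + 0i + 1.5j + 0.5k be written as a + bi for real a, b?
No. The quaternion -2 + 1.5j + 0.5k has j-coefficient y = 1.5 and k-coefficient z = 0.5, not both zero, so it does not lie in the complex subalgebra spanned by 1 and i.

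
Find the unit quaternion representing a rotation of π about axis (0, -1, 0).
-j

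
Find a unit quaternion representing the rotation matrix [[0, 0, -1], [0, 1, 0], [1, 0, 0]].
0.7071 - 0.7071j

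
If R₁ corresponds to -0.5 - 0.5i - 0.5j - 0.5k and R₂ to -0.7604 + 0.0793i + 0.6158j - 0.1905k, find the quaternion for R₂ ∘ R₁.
0.6325 - 0.0626i + 0.2072j + 0.7437k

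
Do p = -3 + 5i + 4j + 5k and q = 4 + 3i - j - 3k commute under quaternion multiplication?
No: pq = -8 + 4i + 49j + 12k ≠ -8 + 18i - 11j + 46k = qp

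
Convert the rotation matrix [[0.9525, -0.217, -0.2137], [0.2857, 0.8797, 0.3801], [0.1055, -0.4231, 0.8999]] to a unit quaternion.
0.9659 - 0.2079i - 0.0826j + 0.1301k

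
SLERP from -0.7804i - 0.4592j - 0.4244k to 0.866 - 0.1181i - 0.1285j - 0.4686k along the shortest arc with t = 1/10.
0.1119 - 0.7546i - 0.4517j - 0.4626k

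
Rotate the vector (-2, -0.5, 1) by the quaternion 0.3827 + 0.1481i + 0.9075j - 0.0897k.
(1.826, -1.146, 0.776)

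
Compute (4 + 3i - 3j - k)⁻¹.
0.1143 - 0.0857i + 0.0857j + 0.0286k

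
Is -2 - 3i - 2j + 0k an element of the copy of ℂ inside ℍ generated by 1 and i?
No. The quaternion -2 - 3i - 2j has j-coefficient y = -2 and k-coefficient z = 0, not both zero, so it does not lie in the complex subalgebra spanned by 1 and i.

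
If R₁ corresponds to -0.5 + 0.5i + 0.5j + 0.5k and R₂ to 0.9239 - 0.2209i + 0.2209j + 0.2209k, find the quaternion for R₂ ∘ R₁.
-0.5724 + 0.5724i + 0.5724j + 0.1306k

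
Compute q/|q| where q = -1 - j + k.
-0.5774 - 0.5774j + 0.5774k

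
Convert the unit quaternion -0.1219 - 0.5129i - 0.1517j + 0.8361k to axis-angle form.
axis = (-0.5168, -0.1528, 0.8424), θ = 194°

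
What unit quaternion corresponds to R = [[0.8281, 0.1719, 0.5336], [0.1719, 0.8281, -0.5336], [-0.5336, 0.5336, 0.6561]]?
0.91 + 0.2932i + 0.2932j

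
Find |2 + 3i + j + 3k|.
√23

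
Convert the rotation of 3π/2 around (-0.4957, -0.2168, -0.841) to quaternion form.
-0.7071 - 0.3505i - 0.1533j - 0.5947k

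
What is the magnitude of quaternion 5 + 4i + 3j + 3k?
√59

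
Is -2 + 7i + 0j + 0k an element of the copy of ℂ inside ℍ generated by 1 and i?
Yes. The quaternion -2 + 7i has j- and k-coefficients y = z = 0, so it lies in the complex subalgebra spanned by 1 and i.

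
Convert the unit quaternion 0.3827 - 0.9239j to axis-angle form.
axis = (0, -1, 0), θ = 3π/4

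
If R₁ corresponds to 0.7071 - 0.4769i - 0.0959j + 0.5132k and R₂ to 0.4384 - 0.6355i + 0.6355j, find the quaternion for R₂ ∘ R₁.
0.0679 - 0.3323i + 0.7335j + 0.589k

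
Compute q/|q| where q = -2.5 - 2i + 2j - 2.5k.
-0.5522 - 0.4417i + 0.4417j - 0.5522k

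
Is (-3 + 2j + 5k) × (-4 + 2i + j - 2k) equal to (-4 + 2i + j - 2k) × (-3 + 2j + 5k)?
No: pq = 20 - 15i - j - 18k ≠ 20 + 3i - 21j - 10k = qp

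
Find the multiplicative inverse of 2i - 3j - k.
-0.1429i + 0.2143j + 0.0714k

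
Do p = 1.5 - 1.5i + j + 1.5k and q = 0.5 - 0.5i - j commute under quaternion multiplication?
No: pq = 1 - 1.75j + 2.75k ≠ 1 - 3i - 0.25j - 1.25k = qp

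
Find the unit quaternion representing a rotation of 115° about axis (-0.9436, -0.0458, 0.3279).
0.5373 - 0.7958i - 0.0386j + 0.2765k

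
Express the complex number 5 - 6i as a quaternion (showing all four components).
5 - 6i + 0j + 0k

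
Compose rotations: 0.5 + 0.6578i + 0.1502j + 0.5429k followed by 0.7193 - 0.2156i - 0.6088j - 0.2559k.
0.7318 + 0.0733i - 0.2476j + 0.6306k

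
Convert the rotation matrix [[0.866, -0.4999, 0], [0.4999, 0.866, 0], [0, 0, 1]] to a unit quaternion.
0.9659 + 0.2588k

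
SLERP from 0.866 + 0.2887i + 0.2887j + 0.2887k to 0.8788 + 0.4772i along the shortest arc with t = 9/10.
0.8858 + 0.4622i + 0.0299j + 0.0299k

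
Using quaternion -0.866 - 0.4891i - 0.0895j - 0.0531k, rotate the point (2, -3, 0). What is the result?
(1.97, -1.189, -2.776)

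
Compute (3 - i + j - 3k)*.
3 + i - j + 3k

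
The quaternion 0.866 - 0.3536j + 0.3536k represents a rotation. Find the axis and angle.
axis = (0, -√2/2, √2/2), θ = π/3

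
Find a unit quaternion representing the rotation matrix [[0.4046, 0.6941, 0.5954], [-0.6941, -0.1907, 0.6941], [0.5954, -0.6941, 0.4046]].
0.6361 - 0.5456i - 0.5456k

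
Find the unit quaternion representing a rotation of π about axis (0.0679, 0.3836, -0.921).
0.0679i + 0.3836j - 0.921k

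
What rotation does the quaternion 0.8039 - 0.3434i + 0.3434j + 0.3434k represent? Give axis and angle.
axis = (-√3/3, √3/3, √3/3), θ = 73°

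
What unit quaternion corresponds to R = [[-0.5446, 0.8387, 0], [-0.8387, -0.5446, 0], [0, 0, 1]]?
-0.4772 + 0.8788k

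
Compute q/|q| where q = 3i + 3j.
0.7071i + 0.7071j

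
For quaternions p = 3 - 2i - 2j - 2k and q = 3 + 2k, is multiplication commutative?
No: pq = 13 - 10i - 2j ≠ 13 - 2i - 10j = qp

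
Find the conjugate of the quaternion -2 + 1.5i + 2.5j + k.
-2 - 1.5i - 2.5j - k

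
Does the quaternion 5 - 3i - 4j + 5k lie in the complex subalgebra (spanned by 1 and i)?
No. The quaternion 5 - 3i - 4j + 5k has j-coefficient y = -4 and k-coefficient z = 5, not both zero, so it does not lie in the complex subalgebra spanned by 1 and i.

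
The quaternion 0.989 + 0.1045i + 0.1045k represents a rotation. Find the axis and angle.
axis = (√2/2, 0, √2/2), θ = 17°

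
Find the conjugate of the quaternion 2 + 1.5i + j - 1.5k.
2 - 1.5i - j + 1.5k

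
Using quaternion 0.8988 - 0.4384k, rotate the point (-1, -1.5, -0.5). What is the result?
(-1.798, -0.135, -0.5)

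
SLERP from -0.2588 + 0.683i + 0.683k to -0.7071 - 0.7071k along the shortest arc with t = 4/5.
0.5609 + 0.1794i + 0.8082k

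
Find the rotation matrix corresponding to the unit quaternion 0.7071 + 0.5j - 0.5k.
[[0, 0.7071, 0.7071], [-0.7071, 0.5, -0.5], [-0.7071, -0.5, 0.5]]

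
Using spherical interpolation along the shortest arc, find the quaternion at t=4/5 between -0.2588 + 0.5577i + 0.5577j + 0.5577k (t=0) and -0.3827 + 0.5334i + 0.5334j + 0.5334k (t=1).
-0.3584 + 0.539i + 0.539j + 0.539k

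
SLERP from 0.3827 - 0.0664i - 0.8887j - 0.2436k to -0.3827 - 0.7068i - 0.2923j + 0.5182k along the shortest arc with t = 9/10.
-0.3176 - 0.705i - 0.4234j + 0.4721k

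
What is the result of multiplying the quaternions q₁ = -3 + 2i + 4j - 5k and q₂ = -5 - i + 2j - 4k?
-11 - 13i - 13j + 45k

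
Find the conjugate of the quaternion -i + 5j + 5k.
i - 5j - 5k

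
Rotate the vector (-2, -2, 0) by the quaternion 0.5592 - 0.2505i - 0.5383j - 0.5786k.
(-1.335, 0.345, -2.469)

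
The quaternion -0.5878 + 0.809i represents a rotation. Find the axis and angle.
axis = (1, 0, 0), θ = 252°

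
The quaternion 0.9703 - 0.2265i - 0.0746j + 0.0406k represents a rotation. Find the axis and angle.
axis = (-0.9363, -0.3084, 0.1678), θ = 28°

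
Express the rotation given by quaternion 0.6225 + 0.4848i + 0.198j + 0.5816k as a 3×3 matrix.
[[0.2451, -0.5321, 0.8104], [0.9161, -0.1466, -0.3733], [0.3174, 0.8339, 0.4515]]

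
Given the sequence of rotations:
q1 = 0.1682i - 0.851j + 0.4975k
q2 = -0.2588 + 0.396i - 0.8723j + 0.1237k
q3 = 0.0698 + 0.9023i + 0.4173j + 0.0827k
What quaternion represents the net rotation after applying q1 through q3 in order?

q2 · q1 = -0.8705 - 0.3722i + 0.044j - 0.319k
q3 · q2 · q1 = 0.2831 - 0.9482i - 0.1031j + 0.1008k
0.2831 - 0.9482i - 0.1031j + 0.1008k


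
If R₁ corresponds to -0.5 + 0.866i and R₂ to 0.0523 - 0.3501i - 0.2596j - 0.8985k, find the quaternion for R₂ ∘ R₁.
0.277 + 0.2203i - 0.6483j + 0.6741k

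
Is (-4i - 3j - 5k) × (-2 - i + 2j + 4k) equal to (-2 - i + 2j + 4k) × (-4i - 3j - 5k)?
No: pq = 22 + 6i + 27j - k ≠ 22 + 10i - 15j + 21k = qp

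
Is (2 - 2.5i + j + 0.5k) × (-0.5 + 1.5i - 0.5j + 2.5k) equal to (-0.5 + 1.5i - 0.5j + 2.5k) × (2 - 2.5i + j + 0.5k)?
No: pq = 2 + 7i + 5.5j + 4.5k ≠ 2 + 1.5i - 8.5j + 5k = qp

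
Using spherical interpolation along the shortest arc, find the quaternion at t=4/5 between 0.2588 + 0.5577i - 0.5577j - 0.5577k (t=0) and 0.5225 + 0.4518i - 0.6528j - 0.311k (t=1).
0.4749 + 0.4791i - 0.6414j - 0.3654k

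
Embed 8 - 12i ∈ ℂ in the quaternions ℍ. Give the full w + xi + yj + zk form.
8 - 12i + 0j + 0k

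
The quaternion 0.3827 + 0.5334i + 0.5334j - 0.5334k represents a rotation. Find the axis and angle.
axis = (√3/3, √3/3, -√3/3), θ = 3π/4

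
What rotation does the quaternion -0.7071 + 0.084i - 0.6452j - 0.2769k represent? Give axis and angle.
axis = (0.1188, -0.9124, -0.3916), θ = 3π/2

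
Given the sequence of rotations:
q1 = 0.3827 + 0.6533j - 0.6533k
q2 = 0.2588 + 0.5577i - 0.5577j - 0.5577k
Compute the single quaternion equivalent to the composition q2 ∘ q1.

q2 · q1 = 0.099 + 0.9421i + 0.32j - 0.0182k
0.099 + 0.9421i + 0.32j - 0.0182k


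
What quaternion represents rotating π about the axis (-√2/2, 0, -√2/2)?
-0.7071i - 0.7071k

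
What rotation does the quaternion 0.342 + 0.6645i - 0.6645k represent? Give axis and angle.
axis = (√2/2, 0, -√2/2), θ = 140°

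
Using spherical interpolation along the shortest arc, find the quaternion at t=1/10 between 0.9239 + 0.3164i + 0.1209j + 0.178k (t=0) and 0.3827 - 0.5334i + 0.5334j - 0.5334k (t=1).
0.9489 + 0.2301i + 0.1932j + 0.0961k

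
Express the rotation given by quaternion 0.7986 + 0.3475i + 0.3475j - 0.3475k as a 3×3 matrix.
[[0.517, 0.7965, 0.3135], [-0.3135, 0.517, -0.7965], [-0.7965, 0.3135, 0.517]]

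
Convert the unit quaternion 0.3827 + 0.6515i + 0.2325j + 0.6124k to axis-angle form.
axis = (0.7052, 0.2517, 0.6629), θ = 3π/4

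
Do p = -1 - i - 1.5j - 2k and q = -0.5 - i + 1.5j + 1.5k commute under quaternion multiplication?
No: pq = 4.75 + 2.25i + 2.75j - 3.5k ≠ 4.75 + 0.75i - 4.25j + 2.5k = qp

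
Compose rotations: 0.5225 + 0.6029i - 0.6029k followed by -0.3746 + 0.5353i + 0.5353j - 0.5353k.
-0.8412 - 0.2689i + 0.2797j - 0.3766k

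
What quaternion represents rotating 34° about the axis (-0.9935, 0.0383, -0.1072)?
0.9563 - 0.2905i + 0.0112j - 0.0313k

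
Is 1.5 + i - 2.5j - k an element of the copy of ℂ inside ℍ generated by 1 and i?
No. The quaternion 1.5 + i - 2.5j - k has j-coefficient y = -2.5 and k-coefficient z = -1, not both zero, so it does not lie in the complex subalgebra spanned by 1 and i.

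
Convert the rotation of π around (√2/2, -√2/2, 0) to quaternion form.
0.7071i - 0.7071j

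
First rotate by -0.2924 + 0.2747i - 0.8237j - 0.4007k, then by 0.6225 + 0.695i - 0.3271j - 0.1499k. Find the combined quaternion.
-0.7024 - 0.0246i - 0.1798j - 0.6882k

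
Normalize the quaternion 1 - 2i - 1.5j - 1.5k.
0.3244 - 0.6489i - 0.4867j - 0.4867k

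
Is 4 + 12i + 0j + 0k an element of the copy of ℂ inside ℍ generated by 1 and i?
Yes. The quaternion 4 + 12i has j- and k-coefficients y = z = 0, so it lies in the complex subalgebra spanned by 1 and i.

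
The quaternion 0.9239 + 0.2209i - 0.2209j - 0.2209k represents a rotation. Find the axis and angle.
axis = (√3/3, -√3/3, -√3/3), θ = π/4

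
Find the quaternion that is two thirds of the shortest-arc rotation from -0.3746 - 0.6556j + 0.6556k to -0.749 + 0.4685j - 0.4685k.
0.4227 - 0.6408j + 0.6408k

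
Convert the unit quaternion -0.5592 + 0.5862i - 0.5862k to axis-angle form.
axis = (√2/2, 0, -√2/2), θ = 248°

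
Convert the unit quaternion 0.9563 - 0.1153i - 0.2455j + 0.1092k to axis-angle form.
axis = (-0.3943, -0.8396, 0.3735), θ = 34°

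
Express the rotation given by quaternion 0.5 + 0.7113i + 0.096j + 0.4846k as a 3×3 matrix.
[[0.5119, -0.348, 0.7854], [0.6212, -0.4816, -0.6183], [0.5934, 0.8043, -0.0303]]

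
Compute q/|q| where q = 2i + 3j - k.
0.5345i + 0.8018j - 0.2673k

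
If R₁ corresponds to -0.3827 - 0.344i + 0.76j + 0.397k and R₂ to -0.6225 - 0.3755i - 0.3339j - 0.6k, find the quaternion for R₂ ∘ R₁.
0.601 + 0.6813i + 0.0102j - 0.4178k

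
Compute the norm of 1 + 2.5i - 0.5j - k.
2.915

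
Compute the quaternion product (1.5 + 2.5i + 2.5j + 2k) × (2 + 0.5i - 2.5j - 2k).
12 + 5.75i + 7.25j - 6.5k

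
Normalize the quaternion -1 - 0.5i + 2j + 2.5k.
-0.2949 - 0.1474i + 0.5898j + 0.7372k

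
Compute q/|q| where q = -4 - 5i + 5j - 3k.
-0.4619 - 0.5774i + 0.5774j - 0.3464k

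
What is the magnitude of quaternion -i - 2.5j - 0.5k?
2.739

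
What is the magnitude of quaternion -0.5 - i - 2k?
2.291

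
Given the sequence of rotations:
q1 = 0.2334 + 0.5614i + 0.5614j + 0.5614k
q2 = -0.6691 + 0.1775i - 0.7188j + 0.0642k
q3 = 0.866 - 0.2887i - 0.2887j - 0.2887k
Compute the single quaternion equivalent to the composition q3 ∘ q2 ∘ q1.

q2 · q1 = 0.1117 - 0.7738i - 0.607j + 0.1425k
q3 · q2 · q1 = -0.2608 - 0.9187i - 0.2934j + 0.043k
-0.2608 - 0.9187i - 0.2934j + 0.043k


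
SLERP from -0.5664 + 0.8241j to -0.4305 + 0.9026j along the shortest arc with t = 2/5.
-0.5135 + 0.8581j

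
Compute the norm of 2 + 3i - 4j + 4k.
√45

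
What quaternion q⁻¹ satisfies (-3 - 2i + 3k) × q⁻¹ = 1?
-0.1364 + 0.0909i - 0.1364k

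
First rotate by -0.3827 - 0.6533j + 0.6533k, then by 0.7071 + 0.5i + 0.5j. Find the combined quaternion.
0.056 + 0.1353i - 0.9799j + 0.1353k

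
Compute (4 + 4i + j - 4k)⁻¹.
0.0816 - 0.0816i - 0.0204j + 0.0816k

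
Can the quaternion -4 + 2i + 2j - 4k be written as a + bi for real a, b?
No. The quaternion -4 + 2i + 2j - 4k has j-coefficient y = 2 and k-coefficient z = -4, not both zero, so it does not lie in the complex subalgebra spanned by 1 and i.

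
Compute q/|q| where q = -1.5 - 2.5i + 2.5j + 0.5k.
-0.3873 - 0.6455i + 0.6455j + 0.1291k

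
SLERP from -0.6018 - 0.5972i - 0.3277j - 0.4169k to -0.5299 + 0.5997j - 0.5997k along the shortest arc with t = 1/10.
-0.6366 - 0.5646i - 0.2331j - 0.4708k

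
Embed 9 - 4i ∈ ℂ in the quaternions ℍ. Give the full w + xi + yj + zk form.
9 - 4i + 0j + 0k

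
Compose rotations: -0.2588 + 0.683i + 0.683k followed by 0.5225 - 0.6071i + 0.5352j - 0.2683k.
0.4627 + 0.8795i + 0.0929j + 0.0608k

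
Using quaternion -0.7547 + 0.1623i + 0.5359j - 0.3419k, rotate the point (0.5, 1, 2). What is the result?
(-2.086, 0.816, 0.483)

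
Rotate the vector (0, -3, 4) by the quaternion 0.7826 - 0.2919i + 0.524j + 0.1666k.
(4.592, 0.204, 1.969)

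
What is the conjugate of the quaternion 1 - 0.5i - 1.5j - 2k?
1 + 0.5i + 1.5j + 2k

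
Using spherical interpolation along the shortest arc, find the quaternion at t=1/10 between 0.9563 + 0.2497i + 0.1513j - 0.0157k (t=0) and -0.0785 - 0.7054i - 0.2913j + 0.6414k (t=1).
0.9205 + 0.3308i + 0.1825j - 0.0996k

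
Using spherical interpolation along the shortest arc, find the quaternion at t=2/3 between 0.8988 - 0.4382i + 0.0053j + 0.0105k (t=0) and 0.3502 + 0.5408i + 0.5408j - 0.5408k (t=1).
0.726 + 0.2454i + 0.4581j - 0.4505k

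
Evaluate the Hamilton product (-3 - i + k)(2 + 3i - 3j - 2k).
-1 - 8i + 10j + 11k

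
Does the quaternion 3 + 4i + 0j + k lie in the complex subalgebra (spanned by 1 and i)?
No. The quaternion 3 + 4i + k has j-coefficient y = 0 and k-coefficient z = 1, not both zero, so it does not lie in the complex subalgebra spanned by 1 and i.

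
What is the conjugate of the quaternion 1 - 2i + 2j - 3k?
1 + 2i - 2j + 3k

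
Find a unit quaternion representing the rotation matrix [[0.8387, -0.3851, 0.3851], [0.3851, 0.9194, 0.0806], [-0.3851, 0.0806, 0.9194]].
0.9588 + 0.2008j + 0.2008k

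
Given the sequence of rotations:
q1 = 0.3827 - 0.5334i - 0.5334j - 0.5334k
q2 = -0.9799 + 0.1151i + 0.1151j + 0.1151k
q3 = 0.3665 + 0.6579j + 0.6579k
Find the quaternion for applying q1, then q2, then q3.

q2 · q1 = -0.1908 + 0.5667i + 0.5667j + 0.5667k
q3 · q2 · q1 = -0.8156 + 0.2077i + 0.455j - 0.2907k
-0.8156 + 0.2077i + 0.455j - 0.2907k
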